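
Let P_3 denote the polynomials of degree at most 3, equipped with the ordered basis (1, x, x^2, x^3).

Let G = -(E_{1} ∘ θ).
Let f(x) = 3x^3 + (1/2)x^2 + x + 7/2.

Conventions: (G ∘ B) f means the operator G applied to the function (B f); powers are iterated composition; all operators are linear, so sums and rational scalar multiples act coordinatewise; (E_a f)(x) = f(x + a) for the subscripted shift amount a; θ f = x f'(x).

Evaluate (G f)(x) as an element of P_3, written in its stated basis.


the image equals g(x) = -9x^3 - 28x^2 - 30x - 11

θ f = 9x^3 + x^2 + x
E_{1} θ f = 9x^3 + 28x^2 + 30x + 11
(-(E_{1} ∘ θ)) f = -9x^3 - 28x^2 - 30x - 11


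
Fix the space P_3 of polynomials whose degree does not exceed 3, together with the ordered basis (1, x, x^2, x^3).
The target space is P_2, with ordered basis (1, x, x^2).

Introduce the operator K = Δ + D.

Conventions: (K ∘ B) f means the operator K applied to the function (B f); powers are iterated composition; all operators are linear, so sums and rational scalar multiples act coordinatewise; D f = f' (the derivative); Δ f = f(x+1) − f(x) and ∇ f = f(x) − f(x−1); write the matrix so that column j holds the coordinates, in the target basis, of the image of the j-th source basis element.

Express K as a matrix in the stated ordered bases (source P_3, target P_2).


the matrix is [[0, 2, 1, 1]; [0, 0, 4, 3]; [0, 0, 0, 6]] (rows listed top to bottom)

image of 1: 0
image of x: 2
image of x^2: 4x + 1
image of x^3: 6x^2 + 3x + 1
each image's coordinates form column j of the matrix


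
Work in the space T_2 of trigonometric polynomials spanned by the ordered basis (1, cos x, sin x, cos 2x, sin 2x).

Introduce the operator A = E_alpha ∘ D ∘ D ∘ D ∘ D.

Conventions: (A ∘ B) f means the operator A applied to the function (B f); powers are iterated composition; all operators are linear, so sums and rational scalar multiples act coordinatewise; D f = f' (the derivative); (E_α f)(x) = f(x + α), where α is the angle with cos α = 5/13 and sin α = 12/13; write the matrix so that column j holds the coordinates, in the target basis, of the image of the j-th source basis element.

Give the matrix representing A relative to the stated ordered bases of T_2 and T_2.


image of 1: 0
image of cos x: (5/13)cos x - (12/13)sin x
image of sin x: (12/13)cos x + (5/13)sin x
image of cos 2x: -(1904/169)cos 2x - (1920/169)sin 2x
image of sin 2x: (1920/169)cos 2x - (1904/169)sin 2x
each image's coordinates form column j of the matrix

the matrix is [[0, 0, 0, 0, 0]; [0, 5/13, 12/13, 0, 0]; [0, -12/13, 5/13, 0, 0]; [0, 0, 0, -1904/169, 1920/169]; [0, 0, 0, -1920/169, -1904/169]] (rows listed top to bottom)


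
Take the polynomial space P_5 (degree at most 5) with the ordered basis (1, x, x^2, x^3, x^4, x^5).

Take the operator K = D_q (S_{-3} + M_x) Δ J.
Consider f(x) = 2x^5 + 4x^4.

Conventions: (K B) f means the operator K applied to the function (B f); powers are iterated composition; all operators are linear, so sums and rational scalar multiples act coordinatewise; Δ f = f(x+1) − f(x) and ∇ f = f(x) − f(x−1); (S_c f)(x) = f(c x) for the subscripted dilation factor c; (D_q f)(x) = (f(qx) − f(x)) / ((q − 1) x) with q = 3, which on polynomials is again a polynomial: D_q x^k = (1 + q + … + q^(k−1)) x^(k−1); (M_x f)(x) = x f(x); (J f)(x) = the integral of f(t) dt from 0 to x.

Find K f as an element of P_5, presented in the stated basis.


g(x) = 728x^5 - 57717x^4 + (89240/3)x^3 - 4979x^2 + 492x - 253/15

J f = (1/3)x^6 + (4/5)x^5
Δ J f = 2x^5 + 9x^4 + (44/3)x^3 + 13x^2 + 6x + 17/15
S_{-3} (Δ J) f = -486x^5 + 729x^4 - 396x^3 + 117x^2 - 18x + 17/15
M_x (Δ J) f = 2x^6 + 9x^5 + (44/3)x^4 + 13x^3 + 6x^2 + (17/15)x
(S_{-3} + M_x) (Δ J) f = 2x^6 - 477x^5 + (2231/3)x^4 - 383x^3 + 123x^2 - (253/15)x + 17/15
D_q (S_{-3} + M_x) (Δ J) f = 728x^5 - 57717x^4 + (89240/3)x^3 - 4979x^2 + 492x - 253/15


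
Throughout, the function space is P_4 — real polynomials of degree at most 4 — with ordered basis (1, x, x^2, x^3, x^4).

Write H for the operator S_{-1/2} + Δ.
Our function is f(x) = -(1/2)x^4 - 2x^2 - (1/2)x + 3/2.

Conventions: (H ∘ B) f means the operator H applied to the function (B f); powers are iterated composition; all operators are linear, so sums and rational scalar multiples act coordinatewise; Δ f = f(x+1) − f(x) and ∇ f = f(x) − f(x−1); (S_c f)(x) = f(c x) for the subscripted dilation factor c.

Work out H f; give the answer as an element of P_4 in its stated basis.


g(x) = -(1/32)x^4 - 2x^3 - (7/2)x^2 - (23/4)x - 3/2

S_{-1/2} f = -(1/32)x^4 - (1/2)x^2 + (1/4)x + 3/2
Δ f = -2x^3 - 3x^2 - 6x - 3
(S_{-1/2} + Δ) f = -(1/32)x^4 - 2x^3 - (7/2)x^2 - (23/4)x - 3/2


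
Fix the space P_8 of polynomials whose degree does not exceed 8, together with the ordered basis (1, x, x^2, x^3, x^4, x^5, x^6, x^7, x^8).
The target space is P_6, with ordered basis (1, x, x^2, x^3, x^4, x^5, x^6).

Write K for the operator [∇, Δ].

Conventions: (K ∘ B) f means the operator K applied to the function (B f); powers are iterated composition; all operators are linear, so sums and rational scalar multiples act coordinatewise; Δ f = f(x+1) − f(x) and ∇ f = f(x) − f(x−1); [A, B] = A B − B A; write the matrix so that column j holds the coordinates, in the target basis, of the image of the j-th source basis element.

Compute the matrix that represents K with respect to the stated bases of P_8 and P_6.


the matrix is [[0, 0, 0, 0, 0, 0, 0, 0, 0]; [0, 0, 0, 0, 0, 0, 0, 0, 0]; [0, 0, 0, 0, 0, 0, 0, 0, 0]; [0, 0, 0, 0, 0, 0, 0, 0, 0]; [0, 0, 0, 0, 0, 0, 0, 0, 0]; [0, 0, 0, 0, 0, 0, 0, 0, 0]; [0, 0, 0, 0, 0, 0, 0, 0, 0]] (rows listed top to bottom)

image of 1: 0
image of x: 0
image of x^2: 0
image of x^3: 0
image of x^4: 0
image of x^5: 0
image of x^6: 0
image of x^7: 0
image of x^8: 0
each image's coordinates form column j of the matrix


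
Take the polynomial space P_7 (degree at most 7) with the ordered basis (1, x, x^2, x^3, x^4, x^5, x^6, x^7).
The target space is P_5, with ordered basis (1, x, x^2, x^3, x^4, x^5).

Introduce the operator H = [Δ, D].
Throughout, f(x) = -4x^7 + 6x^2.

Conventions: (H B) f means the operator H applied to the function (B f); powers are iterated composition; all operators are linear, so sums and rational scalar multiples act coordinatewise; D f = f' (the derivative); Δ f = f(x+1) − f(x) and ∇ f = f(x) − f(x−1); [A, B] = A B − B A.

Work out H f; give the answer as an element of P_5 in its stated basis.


g(x) = 0

D f = -28x^6 + 12x
Δ D f = -168x^5 - 420x^4 - 560x^3 - 420x^2 - 168x - 16
Δ f = -28x^6 - 84x^5 - 140x^4 - 140x^3 - 84x^2 - 16x + 2
D Δ f = -168x^5 - 420x^4 - 560x^3 - 420x^2 - 168x - 16
[Δ, D] f = 0


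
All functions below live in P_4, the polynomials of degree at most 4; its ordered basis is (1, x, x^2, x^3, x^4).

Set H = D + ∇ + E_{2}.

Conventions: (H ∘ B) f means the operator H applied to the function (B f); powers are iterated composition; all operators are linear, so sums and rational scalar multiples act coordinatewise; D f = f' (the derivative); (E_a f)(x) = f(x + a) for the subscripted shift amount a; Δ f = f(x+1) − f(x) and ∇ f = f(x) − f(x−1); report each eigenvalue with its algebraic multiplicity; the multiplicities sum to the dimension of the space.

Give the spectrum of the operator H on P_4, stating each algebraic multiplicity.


image of 1: 1
image of x: x + 4
image of x^2: x^2 + 8x + 3
image of x^3: x^3 + 12x^2 + 9x + 9
image of x^4: x^4 + 16x^3 + 18x^2 + 36x + 15
the matrix is upper triangular; its diagonal is (1, 1, 1, 1, 1)
for a triangular matrix the eigenvalues are the diagonal entries, with algebraic multiplicity their repetition count

λ = 1 (multiplicity 5)


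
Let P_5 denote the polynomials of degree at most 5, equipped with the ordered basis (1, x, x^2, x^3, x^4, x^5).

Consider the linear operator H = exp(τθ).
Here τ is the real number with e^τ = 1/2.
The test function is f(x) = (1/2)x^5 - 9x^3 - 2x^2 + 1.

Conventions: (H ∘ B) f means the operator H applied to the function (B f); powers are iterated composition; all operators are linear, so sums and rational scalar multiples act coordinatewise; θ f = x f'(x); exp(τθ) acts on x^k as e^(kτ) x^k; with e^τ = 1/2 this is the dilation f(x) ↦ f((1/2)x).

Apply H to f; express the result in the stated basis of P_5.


exp(τθ) x^k = e^(kτ) x^k; with e^τ = 1/2 this sends x^k to (1/2)^k x^k
x^2 ↦ 1/4 x^2
x^3 ↦ 1/8 x^3
x^5 ↦ 1/32 x^5
applying this coordinatewise to f: exp(τθ) f = (1/64)x^5 - (9/8)x^3 - (1/2)x^2 + 1

g(x) = (1/64)x^5 - (9/8)x^3 - (1/2)x^2 + 1


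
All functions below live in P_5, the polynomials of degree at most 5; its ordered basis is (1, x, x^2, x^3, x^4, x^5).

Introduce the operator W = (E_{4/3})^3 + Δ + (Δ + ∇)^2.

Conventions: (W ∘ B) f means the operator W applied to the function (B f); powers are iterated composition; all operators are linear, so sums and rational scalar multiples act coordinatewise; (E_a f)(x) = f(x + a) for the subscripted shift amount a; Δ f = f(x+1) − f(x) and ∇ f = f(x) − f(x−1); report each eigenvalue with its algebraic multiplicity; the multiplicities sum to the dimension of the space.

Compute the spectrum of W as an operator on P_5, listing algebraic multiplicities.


λ = 1 (multiplicity 6)

image of 1: 1
image of x: x + 5
image of x^2: x^2 + 10x + 25
image of x^3: x^3 + 15x^2 + 75x + 65
image of x^4: x^4 + 20x^3 + 150x^2 + 260x + 289
image of x^5: x^5 + 25x^4 + 250x^3 + 650x^2 + 1445x + 1025
the matrix is upper triangular; its diagonal is (1, 1, 1, 1, 1, 1)
for a triangular matrix the eigenvalues are the diagonal entries, with algebraic multiplicity their repetition count


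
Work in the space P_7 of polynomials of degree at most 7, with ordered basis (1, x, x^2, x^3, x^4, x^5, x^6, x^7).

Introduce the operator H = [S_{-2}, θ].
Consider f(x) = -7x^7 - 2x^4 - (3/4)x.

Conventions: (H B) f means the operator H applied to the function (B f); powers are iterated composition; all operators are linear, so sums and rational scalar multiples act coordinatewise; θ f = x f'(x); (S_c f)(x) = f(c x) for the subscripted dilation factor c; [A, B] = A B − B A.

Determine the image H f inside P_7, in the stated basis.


θ f = -49x^7 - 8x^4 - (3/4)x
S_{-2} θ f = 6272x^7 - 128x^4 + (3/2)x
S_{-2} f = 896x^7 - 32x^4 + (3/2)x
θ S_{-2} f = 6272x^7 - 128x^4 + (3/2)x
[S_{-2}, θ] f = 0

the result is g(x) = 0


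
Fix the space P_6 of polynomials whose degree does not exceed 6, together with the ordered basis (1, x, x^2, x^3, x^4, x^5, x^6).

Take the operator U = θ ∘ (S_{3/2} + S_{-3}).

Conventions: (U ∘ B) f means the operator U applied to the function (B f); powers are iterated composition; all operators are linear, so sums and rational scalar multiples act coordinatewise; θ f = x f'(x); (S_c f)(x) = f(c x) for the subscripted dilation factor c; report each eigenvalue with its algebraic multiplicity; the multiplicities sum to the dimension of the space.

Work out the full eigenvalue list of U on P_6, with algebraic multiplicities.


λ = -37665/32 (multiplicity 1), λ = -567/8 (multiplicity 1), λ = -3/2 (multiplicity 1), λ = 0 (multiplicity 1), λ = 45/2 (multiplicity 1), λ = 1377/4 (multiplicity 1), λ = 142155/32 (multiplicity 1)

image of 1: 0
image of x: -(3/2)x
image of x^2: (45/2)x^2
image of x^3: -(567/8)x^3
image of x^4: (1377/4)x^4
image of x^5: -(37665/32)x^5
image of x^6: (142155/32)x^6
the matrix is upper triangular; its diagonal is (0, -3/2, 45/2, -567/8, 1377/4, -37665/32, 142155/32)
for a triangular matrix the eigenvalues are the diagonal entries, with algebraic multiplicity their repetition count


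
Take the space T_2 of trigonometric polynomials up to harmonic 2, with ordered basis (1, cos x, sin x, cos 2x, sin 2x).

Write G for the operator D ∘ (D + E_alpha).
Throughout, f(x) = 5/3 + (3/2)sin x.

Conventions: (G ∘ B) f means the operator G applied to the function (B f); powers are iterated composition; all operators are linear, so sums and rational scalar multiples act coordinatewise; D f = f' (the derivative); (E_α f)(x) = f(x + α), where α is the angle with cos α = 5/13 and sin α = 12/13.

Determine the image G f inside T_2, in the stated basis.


D f = (3/2)cos x
E_alpha f = 5/3 + (18/13)cos x + (15/26)sin x
(D + E_alpha) f = 5/3 + (75/26)cos x + (15/26)sin x
D (D + E_alpha) f = (15/26)cos x - (75/26)sin x

the result is g(x) = (15/26)cos x - (75/26)sin x


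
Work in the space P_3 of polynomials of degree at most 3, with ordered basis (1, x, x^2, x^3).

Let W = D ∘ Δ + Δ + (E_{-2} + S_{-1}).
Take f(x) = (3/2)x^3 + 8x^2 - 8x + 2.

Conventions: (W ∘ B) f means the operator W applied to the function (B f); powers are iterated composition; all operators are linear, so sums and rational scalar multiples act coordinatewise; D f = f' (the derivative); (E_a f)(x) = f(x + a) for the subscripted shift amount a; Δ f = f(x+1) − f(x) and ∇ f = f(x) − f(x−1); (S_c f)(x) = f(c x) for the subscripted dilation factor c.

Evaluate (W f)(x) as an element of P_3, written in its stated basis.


the result is g(x) = (23/2)x^2 + (31/2)x + 62

Δ f = (9/2)x^2 + (41/2)x + 3/2
D Δ f = 9x + 41/2
Δ f = (9/2)x^2 + (41/2)x + 3/2
E_{-2} f = (3/2)x^3 - x^2 - 22x + 38
S_{-1} f = -(3/2)x^3 + 8x^2 + 8x + 2
(E_{-2} + S_{-1}) f = 7x^2 - 14x + 40
(D ∘ Δ + Δ + (E_{-2} + S_{-1})) f = (23/2)x^2 + (31/2)x + 62


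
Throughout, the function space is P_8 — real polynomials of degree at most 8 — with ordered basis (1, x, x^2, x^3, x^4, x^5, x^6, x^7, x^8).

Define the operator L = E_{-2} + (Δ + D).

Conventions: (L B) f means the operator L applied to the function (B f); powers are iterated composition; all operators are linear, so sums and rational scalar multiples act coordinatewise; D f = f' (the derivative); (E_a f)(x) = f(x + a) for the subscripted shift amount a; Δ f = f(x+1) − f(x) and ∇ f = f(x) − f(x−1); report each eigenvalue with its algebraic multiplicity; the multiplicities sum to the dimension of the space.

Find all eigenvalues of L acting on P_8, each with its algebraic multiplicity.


image of 1: 1
image of x: x
image of x^2: x^2 + 5
image of x^3: x^3 + 15x - 7
image of x^4: x^4 + 30x^2 - 28x + 17
image of x^5: x^5 + 50x^3 - 70x^2 + 85x - 31
image of x^6: x^6 + 75x^4 - 140x^3 + 255x^2 - 186x + 65
image of x^7: x^7 + 105x^5 - 245x^4 + 595x^3 - 651x^2 + 455x - 127
image of x^8: x^8 + 140x^6 - 392x^5 + 1190x^4 - 1736x^3 + 1820x^2 - 1016x + 257
the matrix is upper triangular; its diagonal is (1, 1, 1, 1, 1, 1, 1, 1, 1)
for a triangular matrix the eigenvalues are the diagonal entries, with algebraic multiplicity their repetition count

λ = 1 (multiplicity 9)


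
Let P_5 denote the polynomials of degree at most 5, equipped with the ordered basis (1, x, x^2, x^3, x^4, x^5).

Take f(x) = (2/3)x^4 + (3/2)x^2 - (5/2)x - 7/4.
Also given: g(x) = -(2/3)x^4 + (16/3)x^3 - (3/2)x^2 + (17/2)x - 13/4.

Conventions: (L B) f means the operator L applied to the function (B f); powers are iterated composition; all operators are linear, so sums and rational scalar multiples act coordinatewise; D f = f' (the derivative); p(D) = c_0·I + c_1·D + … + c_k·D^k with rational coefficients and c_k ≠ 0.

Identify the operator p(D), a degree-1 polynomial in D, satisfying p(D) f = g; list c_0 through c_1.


D^0 f = (2/3)x^4 + (3/2)x^2 - (5/2)x - 7/4
D^1 f = (8/3)x^3 + 3x - 5/2
matching coefficients of g against c_0 f + c_1 Df + … from the top degree down determines the c_i
solution: c_0 = -1, c_1 = 2

c_0 = -1, c_1 = 2


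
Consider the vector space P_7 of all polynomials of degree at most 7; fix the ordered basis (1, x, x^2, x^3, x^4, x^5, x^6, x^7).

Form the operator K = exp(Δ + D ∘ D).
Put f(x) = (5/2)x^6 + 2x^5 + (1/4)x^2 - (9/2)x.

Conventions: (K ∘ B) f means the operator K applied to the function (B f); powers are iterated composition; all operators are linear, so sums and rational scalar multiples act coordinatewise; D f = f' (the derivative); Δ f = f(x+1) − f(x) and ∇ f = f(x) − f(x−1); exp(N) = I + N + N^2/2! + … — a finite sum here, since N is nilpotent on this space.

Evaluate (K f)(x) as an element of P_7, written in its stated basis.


g(x) = (5/2)x^6 + 17x^5 + 160x^4 + 630x^3 + (8531/4)x^2 + 3686x + 3253

order-1 term: 15x^5 + (245/2)x^4 + 110x^3 + (115/2)x^2 + (51/2)x + 3/4
order-2 term: (75/2)x^4 + 470x^3 + (2685/2)x^2 + 835x + 891/4
order-3 term: 50x^3 + 695x^2 + 2355x + 1790
order-4 term: (75/2)x^2 + 460x + 2245/2
order-5 term: 15x + 229/2
order-6 term: 5/2
the series for exp(Δ + D ∘ D) f terminates at order 6
exp(Δ + D ∘ D) f = (5/2)x^6 + 17x^5 + 160x^4 + 630x^3 + (8531/4)x^2 + 3686x + 3253


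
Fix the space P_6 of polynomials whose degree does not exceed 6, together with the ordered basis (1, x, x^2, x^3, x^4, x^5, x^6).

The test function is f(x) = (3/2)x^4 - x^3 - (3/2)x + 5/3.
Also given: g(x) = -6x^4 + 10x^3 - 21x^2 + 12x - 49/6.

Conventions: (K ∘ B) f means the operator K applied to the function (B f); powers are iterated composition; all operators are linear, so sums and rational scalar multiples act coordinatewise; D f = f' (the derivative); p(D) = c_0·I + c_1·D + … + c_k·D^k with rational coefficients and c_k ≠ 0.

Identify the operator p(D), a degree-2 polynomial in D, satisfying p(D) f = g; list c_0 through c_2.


D^0 f = (3/2)x^4 - x^3 - (3/2)x + 5/3
D^1 f = 6x^3 - 3x^2 - 3/2
D^2 f = 18x^2 - 6x
matching coefficients of g against c_0 f + c_1 Df + … from the top degree down determines the c_i
solution: c_0 = -4, c_1 = 1, c_2 = -1

c_0 = -4, c_1 = 1, c_2 = -1


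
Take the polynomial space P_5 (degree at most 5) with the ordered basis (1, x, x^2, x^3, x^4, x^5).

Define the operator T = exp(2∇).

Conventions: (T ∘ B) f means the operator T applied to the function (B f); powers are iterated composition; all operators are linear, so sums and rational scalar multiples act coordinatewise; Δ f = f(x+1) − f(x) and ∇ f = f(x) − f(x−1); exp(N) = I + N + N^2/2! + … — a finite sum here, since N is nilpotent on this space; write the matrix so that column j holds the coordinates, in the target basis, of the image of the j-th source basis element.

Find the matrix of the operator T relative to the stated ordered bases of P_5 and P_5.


image of 1: 1
image of x: x + 2
image of x^2: x^2 + 4x + 2
image of x^3: x^3 + 6x^2 + 6x - 2
image of x^4: x^4 + 8x^3 + 12x^2 - 8x - 6
image of x^5: x^5 + 10x^4 + 20x^3 - 20x^2 - 30x + 14
each image's coordinates form column j of the matrix

the matrix is [[1, 2, 2, -2, -6, 14]; [0, 1, 4, 6, -8, -30]; [0, 0, 1, 6, 12, -20]; [0, 0, 0, 1, 8, 20]; [0, 0, 0, 0, 1, 10]; [0, 0, 0, 0, 0, 1]] (rows listed top to bottom)


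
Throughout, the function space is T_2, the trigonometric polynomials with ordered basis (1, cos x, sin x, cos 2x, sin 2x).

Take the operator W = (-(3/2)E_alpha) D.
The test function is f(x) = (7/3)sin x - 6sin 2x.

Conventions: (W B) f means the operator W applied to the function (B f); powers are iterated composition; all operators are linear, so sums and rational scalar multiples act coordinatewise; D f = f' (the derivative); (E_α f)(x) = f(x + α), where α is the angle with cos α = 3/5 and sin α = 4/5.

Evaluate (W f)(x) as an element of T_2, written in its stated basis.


D f = (7/3)cos x - 12cos 2x
E_alpha D f = (7/5)cos x - (28/15)sin x + (84/25)cos 2x + (288/25)sin 2x
(-(3/2)E_alpha) D f = -(21/10)cos x + (14/5)sin x - (126/25)cos 2x - (432/25)sin 2x

g(x) = -(21/10)cos x + (14/5)sin x - (126/25)cos 2x - (432/25)sin 2x


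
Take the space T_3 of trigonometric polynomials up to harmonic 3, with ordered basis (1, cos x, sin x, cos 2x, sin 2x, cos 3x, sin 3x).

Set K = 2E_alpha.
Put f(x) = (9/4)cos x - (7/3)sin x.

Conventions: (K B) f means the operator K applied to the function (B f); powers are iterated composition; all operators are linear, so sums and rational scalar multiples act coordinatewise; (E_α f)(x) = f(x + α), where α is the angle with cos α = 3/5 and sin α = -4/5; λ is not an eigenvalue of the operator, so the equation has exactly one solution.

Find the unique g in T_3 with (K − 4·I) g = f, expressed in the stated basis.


write g with unknown coordinates in the stated basis and equate coefficients in (K − 4·I) g = f
solving from the highest basis element down gives g = -(301/312)cos x + (11/39)sin x
check: K g = -(251/156)cos x - (47/39)sin x
so K g − 4·g = (9/4)cos x - (7/3)sin x = f ✓

the image equals g(x) = -(301/312)cos x + (11/39)sin x


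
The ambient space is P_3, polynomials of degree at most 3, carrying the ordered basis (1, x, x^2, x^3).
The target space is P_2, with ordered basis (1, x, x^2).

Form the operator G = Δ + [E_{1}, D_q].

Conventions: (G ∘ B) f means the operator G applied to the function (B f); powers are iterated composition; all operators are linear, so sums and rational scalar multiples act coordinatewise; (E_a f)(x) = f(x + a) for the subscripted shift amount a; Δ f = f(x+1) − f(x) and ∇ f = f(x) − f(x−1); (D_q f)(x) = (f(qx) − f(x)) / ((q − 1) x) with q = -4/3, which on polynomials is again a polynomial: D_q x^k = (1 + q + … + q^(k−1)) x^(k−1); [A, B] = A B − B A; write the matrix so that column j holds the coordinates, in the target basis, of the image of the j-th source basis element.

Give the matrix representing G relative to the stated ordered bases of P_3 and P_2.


the matrix is [[0, 1, -4/3, -5/9]; [0, 0, 2, 62/9]; [0, 0, 0, 3]] (rows listed top to bottom)

image of 1: 0
image of x: 1
image of x^2: 2x - 4/3
image of x^3: 3x^2 + (62/9)x - 5/9
each image's coordinates form column j of the matrix


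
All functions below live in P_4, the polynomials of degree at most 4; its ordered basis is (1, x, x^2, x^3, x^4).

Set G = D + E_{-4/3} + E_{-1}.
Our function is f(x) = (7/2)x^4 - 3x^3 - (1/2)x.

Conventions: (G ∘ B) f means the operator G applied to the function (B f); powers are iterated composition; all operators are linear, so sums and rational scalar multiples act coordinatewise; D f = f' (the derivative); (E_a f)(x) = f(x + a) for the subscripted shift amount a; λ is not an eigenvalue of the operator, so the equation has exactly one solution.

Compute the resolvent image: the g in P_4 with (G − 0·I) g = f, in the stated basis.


write g with unknown coordinates in the stated basis and equate coefficients in (G − 0·I) g = f
solving from the highest basis element down gives g = (7/4)x^4 + (19/6)x^3 - (33/4)x^2 - (683/54)x + 85/18
check: G g = (7/2)x^4 - 3x^3 - (1/2)x
so G g − 0·g = (7/2)x^4 - 3x^3 - (1/2)x = f ✓

the result is g(x) = (7/4)x^4 + (19/6)x^3 - (33/4)x^2 - (683/54)x + 85/18


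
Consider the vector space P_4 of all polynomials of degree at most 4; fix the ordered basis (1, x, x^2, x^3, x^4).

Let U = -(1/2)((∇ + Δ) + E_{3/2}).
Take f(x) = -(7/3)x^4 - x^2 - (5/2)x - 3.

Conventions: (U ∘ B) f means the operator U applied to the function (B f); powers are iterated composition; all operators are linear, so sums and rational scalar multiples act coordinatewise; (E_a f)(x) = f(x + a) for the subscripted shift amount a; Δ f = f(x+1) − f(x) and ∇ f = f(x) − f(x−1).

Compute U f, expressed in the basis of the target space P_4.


∇ f = -(28/3)x^3 + 14x^2 - (34/3)x + 5/6
Δ f = -(28/3)x^3 - 14x^2 - (34/3)x - 35/6
(∇ + Δ) f = -(56/3)x^3 - (68/3)x - 5
E_{3/2} f = -(7/3)x^4 - 14x^3 - (65/2)x^2 - 37x - 333/16
((∇ + Δ) + E_{3/2}) f = -(7/3)x^4 - (98/3)x^3 - (65/2)x^2 - (179/3)x - 413/16
(-(1/2)((∇ + Δ) + E_{3/2})) f = (7/6)x^4 + (49/3)x^3 + (65/4)x^2 + (179/6)x + 413/32

g(x) = (7/6)x^4 + (49/3)x^3 + (65/4)x^2 + (179/6)x + 413/32


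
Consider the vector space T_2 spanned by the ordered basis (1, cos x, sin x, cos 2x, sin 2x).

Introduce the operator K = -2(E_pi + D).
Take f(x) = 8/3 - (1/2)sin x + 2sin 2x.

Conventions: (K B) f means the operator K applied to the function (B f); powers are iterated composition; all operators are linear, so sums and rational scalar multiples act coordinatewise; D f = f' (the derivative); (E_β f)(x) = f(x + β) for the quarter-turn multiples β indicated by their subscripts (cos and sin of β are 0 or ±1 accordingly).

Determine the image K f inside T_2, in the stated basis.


E_pi f = 8/3 + (1/2)sin x + 2sin 2x
D f = -(1/2)cos x + 4cos 2x
(E_pi + D) f = 8/3 - (1/2)cos x + (1/2)sin x + 4cos 2x + 2sin 2x
(-2(E_pi + D)) f = -16/3 + cos x - sin x - 8cos 2x - 4sin 2x

the result is g(x) = -16/3 + cos x - sin x - 8cos 2x - 4sin 2x


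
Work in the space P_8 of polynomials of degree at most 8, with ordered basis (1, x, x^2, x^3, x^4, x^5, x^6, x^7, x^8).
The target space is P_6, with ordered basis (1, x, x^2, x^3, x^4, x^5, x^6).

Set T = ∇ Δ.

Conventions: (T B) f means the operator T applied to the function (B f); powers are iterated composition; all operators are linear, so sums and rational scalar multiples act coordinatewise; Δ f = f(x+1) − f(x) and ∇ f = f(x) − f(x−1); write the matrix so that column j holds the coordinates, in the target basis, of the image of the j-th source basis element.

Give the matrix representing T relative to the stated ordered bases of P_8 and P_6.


the matrix is [[0, 0, 2, 0, 2, 0, 2, 0, 2]; [0, 0, 0, 6, 0, 10, 0, 14, 0]; [0, 0, 0, 0, 12, 0, 30, 0, 56]; [0, 0, 0, 0, 0, 20, 0, 70, 0]; [0, 0, 0, 0, 0, 0, 30, 0, 140]; [0, 0, 0, 0, 0, 0, 0, 42, 0]; [0, 0, 0, 0, 0, 0, 0, 0, 56]] (rows listed top to bottom)

image of 1: 0
image of x: 0
image of x^2: 2
image of x^3: 6x
image of x^4: 12x^2 + 2
image of x^5: 20x^3 + 10x
image of x^6: 30x^4 + 30x^2 + 2
image of x^7: 42x^5 + 70x^3 + 14x
image of x^8: 56x^6 + 140x^4 + 56x^2 + 2
each image's coordinates form column j of the matrix


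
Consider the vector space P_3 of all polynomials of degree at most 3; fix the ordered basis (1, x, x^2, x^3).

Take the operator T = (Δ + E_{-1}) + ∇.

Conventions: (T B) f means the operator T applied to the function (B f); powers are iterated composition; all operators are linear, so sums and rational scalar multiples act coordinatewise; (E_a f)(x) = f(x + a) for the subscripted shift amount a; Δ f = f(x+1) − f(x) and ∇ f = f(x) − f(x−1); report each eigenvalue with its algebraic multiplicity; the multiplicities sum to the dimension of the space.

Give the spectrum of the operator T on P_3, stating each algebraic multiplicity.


image of 1: 1
image of x: x + 1
image of x^2: x^2 + 2x + 1
image of x^3: x^3 + 3x^2 + 3x + 1
the matrix is upper triangular; its diagonal is (1, 1, 1, 1)
for a triangular matrix the eigenvalues are the diagonal entries, with algebraic multiplicity their repetition count

λ = 1 (multiplicity 4)


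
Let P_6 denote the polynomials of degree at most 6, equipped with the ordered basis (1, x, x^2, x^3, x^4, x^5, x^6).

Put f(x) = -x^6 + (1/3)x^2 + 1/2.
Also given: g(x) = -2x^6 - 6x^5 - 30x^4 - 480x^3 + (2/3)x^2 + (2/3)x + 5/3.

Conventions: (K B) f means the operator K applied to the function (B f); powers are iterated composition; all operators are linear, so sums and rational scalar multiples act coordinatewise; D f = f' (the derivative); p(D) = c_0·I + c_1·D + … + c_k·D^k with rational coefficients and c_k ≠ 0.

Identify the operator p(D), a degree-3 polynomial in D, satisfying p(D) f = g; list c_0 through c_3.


D^0 f = -x^6 + (1/3)x^2 + 1/2
D^1 f = -6x^5 + (2/3)x
D^2 f = -30x^4 + 2/3
D^3 f = -120x^3
matching coefficients of g against c_0 f + c_1 Df + … from the top degree down determines the c_i
solution: c_0 = 2, c_1 = 1, c_2 = 1, c_3 = 4

c_0 = 2, c_1 = 1, c_2 = 1, c_3 = 4


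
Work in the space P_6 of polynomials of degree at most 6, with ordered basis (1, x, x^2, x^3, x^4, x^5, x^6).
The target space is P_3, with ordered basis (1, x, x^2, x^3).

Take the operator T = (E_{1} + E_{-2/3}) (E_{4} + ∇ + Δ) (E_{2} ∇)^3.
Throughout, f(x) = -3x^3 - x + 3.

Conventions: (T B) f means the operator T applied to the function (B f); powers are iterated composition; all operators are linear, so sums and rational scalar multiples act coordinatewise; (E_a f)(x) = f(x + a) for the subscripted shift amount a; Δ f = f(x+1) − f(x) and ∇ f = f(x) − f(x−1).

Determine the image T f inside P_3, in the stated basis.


the result is g(x) = -36

∇ f = -9x^2 + 9x - 4
E_{2} ∇ f = -9x^2 - 27x - 22
∇ (E_{2} ∇) f = -18x - 18
E_{2} ∇ (E_{2} ∇) f = -18x - 54
∇ (E_{2} ∇) (E_{2} ∇) f = -18
E_{2} ∇ (E_{2} ∇) (E_{2} ∇) f = -18
E_{4} (E_{2} ∇)^3 f = -18
∇ (E_{2} ∇)^3 f = 0
Δ (E_{2} ∇)^3 f = 0
(E_{4} + ∇ + Δ) (E_{2} ∇)^3 f = -18
E_{1} (E_{4} + ∇ + Δ) (E_{2} ∇)^3 f = -18
E_{-2/3} (E_{4} + ∇ + Δ) (E_{2} ∇)^3 f = -18
(E_{1} + E_{-2/3}) (E_{4} + ∇ + Δ) (E_{2} ∇)^3 f = -36


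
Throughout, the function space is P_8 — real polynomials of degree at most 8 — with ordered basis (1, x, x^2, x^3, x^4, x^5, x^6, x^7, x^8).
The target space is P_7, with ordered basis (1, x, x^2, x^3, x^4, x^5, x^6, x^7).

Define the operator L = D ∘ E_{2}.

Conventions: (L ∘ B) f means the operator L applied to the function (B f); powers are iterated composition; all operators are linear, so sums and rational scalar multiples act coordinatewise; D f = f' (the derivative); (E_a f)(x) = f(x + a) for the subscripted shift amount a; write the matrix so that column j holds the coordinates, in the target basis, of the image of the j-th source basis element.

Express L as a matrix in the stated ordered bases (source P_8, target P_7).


the matrix is [[0, 1, 4, 12, 32, 80, 192, 448, 1024]; [0, 0, 2, 12, 48, 160, 480, 1344, 3584]; [0, 0, 0, 3, 24, 120, 480, 1680, 5376]; [0, 0, 0, 0, 4, 40, 240, 1120, 4480]; [0, 0, 0, 0, 0, 5, 60, 420, 2240]; [0, 0, 0, 0, 0, 0, 6, 84, 672]; [0, 0, 0, 0, 0, 0, 0, 7, 112]; [0, 0, 0, 0, 0, 0, 0, 0, 8]] (rows listed top to bottom)

image of 1: 0
image of x: 1
image of x^2: 2x + 4
image of x^3: 3x^2 + 12x + 12
image of x^4: 4x^3 + 24x^2 + 48x + 32
image of x^5: 5x^4 + 40x^3 + 120x^2 + 160x + 80
image of x^6: 6x^5 + 60x^4 + 240x^3 + 480x^2 + 480x + 192
image of x^7: 7x^6 + 84x^5 + 420x^4 + 1120x^3 + 1680x^2 + 1344x + 448
image of x^8: 8x^7 + 112x^6 + 672x^5 + 2240x^4 + 4480x^3 + 5376x^2 + 3584x + 1024
each image's coordinates form column j of the matrix


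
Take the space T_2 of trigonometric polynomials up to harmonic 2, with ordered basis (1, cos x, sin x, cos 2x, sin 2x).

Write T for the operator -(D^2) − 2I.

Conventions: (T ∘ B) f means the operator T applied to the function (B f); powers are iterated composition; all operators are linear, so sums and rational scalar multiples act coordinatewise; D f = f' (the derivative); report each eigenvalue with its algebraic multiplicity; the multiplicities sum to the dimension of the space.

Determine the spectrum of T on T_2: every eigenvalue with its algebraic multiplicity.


image of 1: -2
image of cos x: -cos x
image of sin x: -sin x
image of cos 2x: 2cos 2x
image of sin 2x: 2sin 2x
the matrix is diagonal; its diagonal is (-2, -1, -1, 2, 2)
for a triangular matrix the eigenvalues are the diagonal entries, with algebraic multiplicity their repetition count

λ = -2 (multiplicity 1), λ = -1 (multiplicity 2), λ = 2 (multiplicity 2)


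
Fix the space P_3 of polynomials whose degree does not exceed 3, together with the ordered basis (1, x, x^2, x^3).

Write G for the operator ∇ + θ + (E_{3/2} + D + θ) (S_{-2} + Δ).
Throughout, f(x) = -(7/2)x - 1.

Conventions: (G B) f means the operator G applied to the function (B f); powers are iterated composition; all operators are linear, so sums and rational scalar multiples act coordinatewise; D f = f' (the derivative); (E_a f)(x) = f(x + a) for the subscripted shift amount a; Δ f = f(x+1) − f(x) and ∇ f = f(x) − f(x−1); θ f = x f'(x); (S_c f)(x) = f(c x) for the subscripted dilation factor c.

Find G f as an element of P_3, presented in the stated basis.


g(x) = (21/2)x + 19/2

∇ f = -7/2
θ f = -(7/2)x
S_{-2} f = 7x - 1
Δ f = -7/2
(S_{-2} + Δ) f = 7x - 9/2
E_{3/2} (S_{-2} + Δ) f = 7x + 6
D (S_{-2} + Δ) f = 7
θ (S_{-2} + Δ) f = 7x
(E_{3/2} + D + θ) (S_{-2} + Δ) f = 14x + 13
(∇ + θ + (E_{3/2} + D + θ) (S_{-2} + Δ)) f = (21/2)x + 19/2


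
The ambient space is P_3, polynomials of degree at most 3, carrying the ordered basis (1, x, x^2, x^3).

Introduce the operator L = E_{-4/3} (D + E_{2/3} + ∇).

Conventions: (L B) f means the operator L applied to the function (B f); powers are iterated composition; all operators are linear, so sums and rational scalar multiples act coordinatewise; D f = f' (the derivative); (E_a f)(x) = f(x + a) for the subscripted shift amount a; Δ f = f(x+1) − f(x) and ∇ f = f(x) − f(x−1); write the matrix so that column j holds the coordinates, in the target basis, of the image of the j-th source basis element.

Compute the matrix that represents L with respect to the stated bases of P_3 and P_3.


the matrix is [[1, 4/3, -53/9, 415/27]; [0, 1, 8/3, -53/3]; [0, 0, 1, 4]; [0, 0, 0, 1]] (rows listed top to bottom)

image of 1: 1
image of x: x + 4/3
image of x^2: x^2 + (8/3)x - 53/9
image of x^3: x^3 + 4x^2 - (53/3)x + 415/27
each image's coordinates form column j of the matrix


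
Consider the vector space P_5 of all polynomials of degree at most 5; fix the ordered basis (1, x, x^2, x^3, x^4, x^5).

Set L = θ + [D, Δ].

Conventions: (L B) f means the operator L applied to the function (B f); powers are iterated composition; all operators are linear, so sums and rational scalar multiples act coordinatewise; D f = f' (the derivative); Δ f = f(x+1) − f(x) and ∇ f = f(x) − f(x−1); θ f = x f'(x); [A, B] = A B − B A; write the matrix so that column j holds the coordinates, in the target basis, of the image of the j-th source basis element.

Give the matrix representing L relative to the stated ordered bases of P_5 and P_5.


the matrix is [[0, 0, 0, 0, 0, 0]; [0, 1, 0, 0, 0, 0]; [0, 0, 2, 0, 0, 0]; [0, 0, 0, 3, 0, 0]; [0, 0, 0, 0, 4, 0]; [0, 0, 0, 0, 0, 5]] (rows listed top to bottom)

image of 1: 0
image of x: x
image of x^2: 2x^2
image of x^3: 3x^3
image of x^4: 4x^4
image of x^5: 5x^5
each image's coordinates form column j of the matrix


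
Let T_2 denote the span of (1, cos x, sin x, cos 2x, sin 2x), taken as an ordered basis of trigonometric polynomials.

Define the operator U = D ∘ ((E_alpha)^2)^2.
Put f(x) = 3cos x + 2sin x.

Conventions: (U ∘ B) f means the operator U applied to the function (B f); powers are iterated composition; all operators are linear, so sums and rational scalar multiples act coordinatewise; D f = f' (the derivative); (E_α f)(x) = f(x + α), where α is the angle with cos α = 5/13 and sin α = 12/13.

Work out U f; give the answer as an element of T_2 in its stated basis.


g(x) = (6554/2197)cos x + (4449/2197)sin x

E_alpha f = 3cos x - 2sin x
E_alpha E_alpha f = -(9/13)cos x - (46/13)sin x
E_alpha (E_alpha)^2 f = -(597/169)cos x - (122/169)sin x
E_alpha E_alpha (E_alpha)^2 f = -(4449/2197)cos x + (6554/2197)sin x
D ((E_alpha)^2)^2 f = (6554/2197)cos x + (4449/2197)sin x


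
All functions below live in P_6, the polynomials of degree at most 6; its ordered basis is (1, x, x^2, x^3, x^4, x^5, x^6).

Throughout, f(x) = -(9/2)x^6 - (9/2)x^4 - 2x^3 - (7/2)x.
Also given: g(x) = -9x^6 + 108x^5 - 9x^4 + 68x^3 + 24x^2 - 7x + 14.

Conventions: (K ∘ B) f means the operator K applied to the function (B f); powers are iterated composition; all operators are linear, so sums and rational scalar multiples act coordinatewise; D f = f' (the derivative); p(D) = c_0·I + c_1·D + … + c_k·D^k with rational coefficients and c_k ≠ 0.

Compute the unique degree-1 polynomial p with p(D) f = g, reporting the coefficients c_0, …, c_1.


D^0 f = -(9/2)x^6 - (9/2)x^4 - 2x^3 - (7/2)x
D^1 f = -27x^5 - 18x^3 - 6x^2 - 7/2
matching coefficients of g against c_0 f + c_1 Df + … from the top degree down determines the c_i
solution: c_0 = 2, c_1 = -4

p(D) = 2·I − 4·D, i.e. c_0 = 2, c_1 = -4


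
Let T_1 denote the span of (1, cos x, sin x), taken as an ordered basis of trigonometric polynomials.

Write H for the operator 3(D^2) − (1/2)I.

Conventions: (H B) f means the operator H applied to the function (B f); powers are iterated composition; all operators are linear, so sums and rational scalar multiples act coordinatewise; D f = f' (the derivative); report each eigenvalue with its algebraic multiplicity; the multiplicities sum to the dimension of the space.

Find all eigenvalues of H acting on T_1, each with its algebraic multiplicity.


λ = -7/2 (multiplicity 2), λ = -1/2 (multiplicity 1)

image of 1: -1/2
image of cos x: -(7/2)cos x
image of sin x: -(7/2)sin x
the matrix is diagonal; its diagonal is (-1/2, -7/2, -7/2)
for a triangular matrix the eigenvalues are the diagonal entries, with algebraic multiplicity their repetition count


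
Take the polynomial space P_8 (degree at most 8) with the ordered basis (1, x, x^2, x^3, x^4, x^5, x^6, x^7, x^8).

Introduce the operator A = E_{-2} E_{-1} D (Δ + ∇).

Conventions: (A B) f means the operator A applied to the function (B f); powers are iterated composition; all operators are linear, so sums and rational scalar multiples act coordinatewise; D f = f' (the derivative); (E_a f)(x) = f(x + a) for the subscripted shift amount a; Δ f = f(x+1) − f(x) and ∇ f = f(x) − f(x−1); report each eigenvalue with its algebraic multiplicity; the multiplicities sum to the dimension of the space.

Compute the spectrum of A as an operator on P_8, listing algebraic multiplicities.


λ = 0 (multiplicity 9)

image of 1: 0
image of x: 0
image of x^2: 4
image of x^3: 12x - 36
image of x^4: 24x^2 - 144x + 224
image of x^5: 40x^3 - 360x^2 + 1120x - 1200
image of x^6: 60x^4 - 720x^3 + 3360x^2 - 7200x + 5952
image of x^7: 84x^5 - 1260x^4 + 7840x^3 - 25200x^2 + 41664x - 28224
image of x^8: 112x^6 - 2016x^5 + 15680x^4 - 67200x^3 + 166656x^2 - 225792x + 130048
the matrix is upper triangular; its diagonal is (0, 0, 0, 0, 0, 0, 0, 0, 0)
for a triangular matrix the eigenvalues are the diagonal entries, with algebraic multiplicity their repetition count


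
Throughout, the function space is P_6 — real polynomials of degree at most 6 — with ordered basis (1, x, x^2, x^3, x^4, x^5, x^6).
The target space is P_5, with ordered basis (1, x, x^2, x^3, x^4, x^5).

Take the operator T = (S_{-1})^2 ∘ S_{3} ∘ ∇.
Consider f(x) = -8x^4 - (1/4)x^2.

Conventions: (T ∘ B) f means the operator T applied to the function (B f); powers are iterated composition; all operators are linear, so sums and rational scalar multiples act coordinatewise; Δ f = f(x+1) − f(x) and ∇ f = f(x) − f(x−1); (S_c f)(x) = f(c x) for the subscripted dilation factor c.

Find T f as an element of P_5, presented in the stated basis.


∇ f = -32x^3 + 48x^2 - (65/2)x + 33/4
S_{3} ∇ f = -864x^3 + 432x^2 - (195/2)x + 33/4
S_{-1} (S_{3} ∘ ∇) f = 864x^3 + 432x^2 + (195/2)x + 33/4
S_{-1} S_{-1} (S_{3} ∘ ∇) f = -864x^3 + 432x^2 - (195/2)x + 33/4

the result is g(x) = -864x^3 + 432x^2 - (195/2)x + 33/4


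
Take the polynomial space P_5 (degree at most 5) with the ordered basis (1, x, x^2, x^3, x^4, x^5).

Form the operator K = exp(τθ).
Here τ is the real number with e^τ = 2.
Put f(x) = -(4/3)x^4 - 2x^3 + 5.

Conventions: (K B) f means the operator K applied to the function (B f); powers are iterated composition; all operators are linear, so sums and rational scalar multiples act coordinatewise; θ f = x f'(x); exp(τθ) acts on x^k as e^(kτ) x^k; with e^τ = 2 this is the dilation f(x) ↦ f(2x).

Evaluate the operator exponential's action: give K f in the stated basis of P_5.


the result is g(x) = -(64/3)x^4 - 16x^3 + 5

exp(τθ) x^k = e^(kτ) x^k; with e^τ = 2 this sends x^k to 2^k x^k
x^3 ↦ 8 x^3
x^4 ↦ 16 x^4
applying this coordinatewise to f: exp(τθ) f = -(64/3)x^4 - 16x^3 + 5


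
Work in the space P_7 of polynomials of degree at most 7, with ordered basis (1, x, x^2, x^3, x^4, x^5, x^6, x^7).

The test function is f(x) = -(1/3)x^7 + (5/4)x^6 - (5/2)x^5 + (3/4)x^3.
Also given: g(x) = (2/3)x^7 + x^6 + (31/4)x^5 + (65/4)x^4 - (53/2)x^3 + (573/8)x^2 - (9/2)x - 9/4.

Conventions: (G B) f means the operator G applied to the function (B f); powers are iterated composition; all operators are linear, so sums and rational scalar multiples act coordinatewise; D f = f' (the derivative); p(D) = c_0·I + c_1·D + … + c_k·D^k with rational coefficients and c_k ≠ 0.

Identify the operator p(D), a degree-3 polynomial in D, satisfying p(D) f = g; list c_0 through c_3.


D^0 f = -(1/3)x^7 + (5/4)x^6 - (5/2)x^5 + (3/4)x^3
D^1 f = -(7/3)x^6 + (15/2)x^5 - (25/2)x^4 + (9/4)x^2
D^2 f = -14x^5 + (75/2)x^4 - 50x^3 + (9/2)x
D^3 f = -70x^4 + 150x^3 - 150x^2 + 9/2
matching coefficients of g against c_0 f + c_1 Df + … from the top degree down determines the c_i
solution: c_0 = -2, c_1 = -3/2, c_2 = -1, c_3 = -1/2

p(D) = -2·I − (3/2)·D − D^2 − (1/2)·D^3, i.e. c_0 = -2, c_1 = -3/2, c_2 = -1, c_3 = -1/2
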